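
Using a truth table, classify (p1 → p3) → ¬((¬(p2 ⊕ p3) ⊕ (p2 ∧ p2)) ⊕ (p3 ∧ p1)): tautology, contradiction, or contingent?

contingent

p1 | p2 | p3 | φ
-- | -- | -- | -
0  | 0  | 0  | 0
0  | 0  | 1  | 1
0  | 1  | 0  | 0
0  | 1  | 1  | 1
1  | 0  | 0  | 1
1  | 0  | 1  | 0
1  | 1  | 0  | 1
1  | 1  | 1  | 0
4 of 8 rows are 1, so the formula is contingent.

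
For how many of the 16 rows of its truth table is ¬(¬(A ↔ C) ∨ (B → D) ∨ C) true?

A  B  C  D  |  ¬(¬(A ↔ C) ∨ (B → D) ∨ C)
0  0  0  0  |              0            
0  0  0  1  |              0            
0  0  1  0  |              0            
0  0  1  1  |              0            
0  1  0  0  |              1            
0  1  0  1  |              0            
0  1  1  0  |              0            
0  1  1  1  |              0            
1  0  0  0  |              0            
1  0  0  1  |              0            
1  0  1  0  |              0            
1  0  1  1  |              0            
1  1  0  0  |              0            
1  1  0  1  |              0            
1  1  1  0  |              0            
1  1  1  1  |              0            
The formula is true on 1 of the 16 rows.

1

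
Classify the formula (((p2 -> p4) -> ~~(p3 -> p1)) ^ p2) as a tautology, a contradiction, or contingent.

p1 | p2 | p3 | p4 || (p2 -> p4) | (p3 -> p1) | ~(p3 -> p1) | ~~(p3 -> p1) | ((p2 -> p4) -> ~~(p3 -> p1)) | φ
0  | 0  | 0  | 0  ||     1      |     1      |      0      |      1       |              1               | 1
0  | 0  | 0  | 1  ||     1      |     1      |      0      |      1       |              1               | 1
0  | 0  | 1  | 0  ||     1      |     0      |      1      |      0       |              0               | 0
0  | 0  | 1  | 1  ||     1      |     0      |      1      |      0       |              0               | 0
0  | 1  | 0  | 0  ||     0      |     1      |      0      |      1       |              1               | 0
0  | 1  | 0  | 1  ||     1      |     1      |      0      |      1       |              1               | 0
0  | 1  | 1  | 0  ||     0      |     0      |      1      |      0       |              1               | 0
0  | 1  | 1  | 1  ||     1      |     0      |      1      |      0       |              0               | 1
1  | 0  | 0  | 0  ||     1      |     1      |      0      |      1       |              1               | 1
1  | 0  | 0  | 1  ||     1      |     1      |      0      |      1       |              1               | 1
1  | 0  | 1  | 0  ||     1      |     1      |      0      |      1       |              1               | 1
1  | 0  | 1  | 1  ||     1      |     1      |      0      |      1       |              1               | 1
1  | 1  | 0  | 0  ||     0      |     1      |      0      |      1       |              1               | 0
1  | 1  | 0  | 1  ||     1      |     1      |      0      |      1       |              1               | 0
1  | 1  | 1  | 0  ||     0      |     1      |      0      |      1       |              1               | 0
1  | 1  | 1  | 1  ||     1      |     1      |      0      |      1       |              1               | 0
7 of 16 rows are 1, so the formula is contingent.

contingent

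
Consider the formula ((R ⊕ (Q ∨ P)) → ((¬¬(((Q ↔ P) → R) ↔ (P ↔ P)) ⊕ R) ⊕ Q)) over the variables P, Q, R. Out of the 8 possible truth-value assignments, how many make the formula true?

P | Q | R || (Q ∨ P) | (R ⊕ (Q ∨ P)) | (Q ↔ P) | ((Q ↔ P) → R) | (P ↔ P) | (((Q ↔ P) → R) ↔ (P ↔ P)) | ¬(((Q ↔ P) → R) ↔ (P ↔ P)) | ¬¬(((Q ↔ P) → R) ↔ (P ↔ P)) | φ
T | T | T ||    T    |       F       |    T    |       T       |    T    |             T             |             F              |              T              | T
T | T | F ||    T    |       T       |    T    |       F       |    T    |             F             |             T              |              F              | T
T | F | T ||    T    |       F       |    F    |       T       |    T    |             T             |             F              |              T              | T
T | F | F ||    T    |       T       |    F    |       T       |    T    |             T             |             F              |              T              | T
F | T | T ||    T    |       F       |    F    |       T       |    T    |             T             |             F              |              T              | T
F | T | F ||    T    |       T       |    F    |       T       |    T    |             T             |             F              |              T              | F
F | F | T ||    F    |       T       |    T    |       T       |    T    |             T             |             F              |              T              | F
F | F | F ||    F    |       F       |    T    |       F       |    T    |             F             |             T              |              F              | T
The formula is true on 6 of the 8 rows.

6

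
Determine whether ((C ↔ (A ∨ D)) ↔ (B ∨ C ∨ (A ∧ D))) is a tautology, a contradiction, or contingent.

contingent

A  B  C  D  |  φ
0  0  0  0  |  0
0  0  0  1  |  1
0  0  1  0  |  0
0  0  1  1  |  1
0  1  0  0  |  1
0  1  0  1  |  0
0  1  1  0  |  0
0  1  1  1  |  1
1  0  0  0  |  1
1  0  0  1  |  0
1  0  1  0  |  1
1  0  1  1  |  1
1  1  0  0  |  0
1  1  0  1  |  0
1  1  1  0  |  1
1  1  1  1  |  1
9 of 16 rows are 1, so the formula is contingent.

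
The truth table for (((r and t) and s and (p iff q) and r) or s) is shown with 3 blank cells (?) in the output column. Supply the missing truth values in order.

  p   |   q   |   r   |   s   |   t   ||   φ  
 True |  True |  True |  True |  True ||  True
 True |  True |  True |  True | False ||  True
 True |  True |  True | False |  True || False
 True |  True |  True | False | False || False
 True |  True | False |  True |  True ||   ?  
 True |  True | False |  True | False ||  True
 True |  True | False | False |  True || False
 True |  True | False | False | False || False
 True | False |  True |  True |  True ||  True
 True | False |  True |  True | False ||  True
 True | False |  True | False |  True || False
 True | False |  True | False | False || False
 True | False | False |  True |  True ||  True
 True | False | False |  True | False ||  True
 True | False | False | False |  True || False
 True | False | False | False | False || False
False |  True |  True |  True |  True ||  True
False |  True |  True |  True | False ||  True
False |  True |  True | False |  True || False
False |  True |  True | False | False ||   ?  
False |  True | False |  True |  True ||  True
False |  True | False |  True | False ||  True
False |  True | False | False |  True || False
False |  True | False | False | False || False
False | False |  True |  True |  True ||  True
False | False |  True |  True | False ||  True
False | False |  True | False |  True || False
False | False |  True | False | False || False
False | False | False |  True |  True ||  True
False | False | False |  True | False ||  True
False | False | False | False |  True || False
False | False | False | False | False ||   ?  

Row p=True, q=True, r=False, s=True, t=True: ((r and t) and s and (p iff q) and r) = False, so the formula = True.
Row p=False, q=True, r=True, s=False, t=False: ((r and t) and s and (p iff q) and r) = False, so the formula = False.
Row p=False, q=False, r=False, s=False, t=False: ((r and t) and s and (p iff q) and r) = False, so the formula = False.

True, False, False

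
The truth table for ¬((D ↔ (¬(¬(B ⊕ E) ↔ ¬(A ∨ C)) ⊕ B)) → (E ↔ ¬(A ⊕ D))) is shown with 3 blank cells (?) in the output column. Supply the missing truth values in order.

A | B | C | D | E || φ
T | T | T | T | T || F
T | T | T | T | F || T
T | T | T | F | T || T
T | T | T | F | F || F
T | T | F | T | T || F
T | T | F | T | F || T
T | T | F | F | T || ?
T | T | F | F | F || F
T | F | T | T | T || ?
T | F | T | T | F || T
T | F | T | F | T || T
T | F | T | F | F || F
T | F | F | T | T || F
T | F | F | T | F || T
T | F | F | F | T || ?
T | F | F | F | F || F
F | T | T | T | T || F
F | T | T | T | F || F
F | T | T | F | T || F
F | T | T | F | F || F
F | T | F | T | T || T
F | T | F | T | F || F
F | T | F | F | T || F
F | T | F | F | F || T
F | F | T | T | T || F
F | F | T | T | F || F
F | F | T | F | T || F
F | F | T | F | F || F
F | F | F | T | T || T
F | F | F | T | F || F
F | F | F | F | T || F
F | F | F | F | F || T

Row A=T, B=T, C=F, D=F, E=T: (D ↔ (¬(¬(B ⊕ E) ↔ ¬(A ∨ C)) ⊕ B)) = T, (E ↔ ¬(A ⊕ D)) = F, ((D ↔ (¬(¬(B ⊕ E) ↔ ¬(A ∨ C)) ⊕ B)) → (E ↔ ¬(A ⊕ D))) = F, so the formula = T.
Row A=T, B=F, C=T, D=T, E=T: (D ↔ (¬(¬(B ⊕ E) ↔ ¬(A ∨ C)) ⊕ B)) = F, (E ↔ ¬(A ⊕ D)) = T, ((D ↔ (¬(¬(B ⊕ E) ↔ ¬(A ∨ C)) ⊕ B)) → (E ↔ ¬(A ⊕ D))) = T, so the formula = F.
Row A=T, B=F, C=F, D=F, E=T: (D ↔ (¬(¬(B ⊕ E) ↔ ¬(A ∨ C)) ⊕ B)) = T, (E ↔ ¬(A ⊕ D)) = F, ((D ↔ (¬(¬(B ⊕ E) ↔ ¬(A ∨ C)) ⊕ B)) → (E ↔ ¬(A ⊕ D))) = F, so the formula = T.

T, F, T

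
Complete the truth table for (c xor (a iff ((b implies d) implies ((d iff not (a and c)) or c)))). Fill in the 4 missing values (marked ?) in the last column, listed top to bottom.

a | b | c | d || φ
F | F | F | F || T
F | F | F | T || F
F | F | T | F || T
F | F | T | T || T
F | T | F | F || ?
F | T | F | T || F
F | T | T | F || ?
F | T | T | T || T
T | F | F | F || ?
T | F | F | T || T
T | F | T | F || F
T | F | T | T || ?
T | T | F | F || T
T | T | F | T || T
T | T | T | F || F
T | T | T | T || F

F, T, F, F

Row a=F, b=T, c=F, d=F: (a iff ((b implies d) implies ((d iff not (a and c)) or c))) = F, so the formula = F.
Row a=F, b=T, c=T, d=F: (a iff ((b implies d) implies ((d iff not (a and c)) or c))) = F, so the formula = T.
Row a=T, b=F, c=F, d=F: (a iff ((b implies d) implies ((d iff not (a and c)) or c))) = F, so the formula = F.
Row a=T, b=F, c=T, d=T: (a iff ((b implies d) implies ((d iff not (a and c)) or c))) = T, so the formula = F.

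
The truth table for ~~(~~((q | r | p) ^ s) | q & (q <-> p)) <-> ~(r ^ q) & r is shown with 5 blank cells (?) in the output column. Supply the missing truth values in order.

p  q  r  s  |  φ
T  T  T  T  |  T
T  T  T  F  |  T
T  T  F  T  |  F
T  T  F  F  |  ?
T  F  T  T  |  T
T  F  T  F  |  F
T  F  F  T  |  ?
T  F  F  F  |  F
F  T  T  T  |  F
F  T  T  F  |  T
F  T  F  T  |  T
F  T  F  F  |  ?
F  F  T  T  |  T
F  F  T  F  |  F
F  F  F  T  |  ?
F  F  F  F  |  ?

F, T, F, F, T

Row p=T, q=T, r=F, s=F: ~~(~~((q | r | p) ^ s) | q & (q <-> p)) = T, (~(r ^ q) & r) = F, so the formula = F.
Row p=T, q=F, r=F, s=T: ~~(~~((q | r | p) ^ s) | q & (q <-> p)) = F, (~(r ^ q) & r) = F, so the formula = T.
Row p=F, q=T, r=F, s=F: ~~(~~((q | r | p) ^ s) | q & (q <-> p)) = T, (~(r ^ q) & r) = F, so the formula = F.
Row p=F, q=F, r=F, s=T: ~~(~~((q | r | p) ^ s) | q & (q <-> p)) = T, (~(r ^ q) & r) = F, so the formula = F.
Row p=F, q=F, r=F, s=F: ~~(~~((q | r | p) ^ s) | q & (q <-> p)) = F, (~(r ^ q) & r) = F, so the formula = T.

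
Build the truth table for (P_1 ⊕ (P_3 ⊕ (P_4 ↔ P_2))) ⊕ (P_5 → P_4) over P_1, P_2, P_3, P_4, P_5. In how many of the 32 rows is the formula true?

16

P_1 | P_2 | P_3 | P_4 | P_5 | φ
--- | --- | --- | --- | --- | -
 T  |  T  |  T  |  T  |  T  | F
 T  |  T  |  T  |  T  |  F  | F
 T  |  T  |  T  |  F  |  T  | F
 T  |  T  |  T  |  F  |  F  | T
 T  |  T  |  F  |  T  |  T  | T
 T  |  T  |  F  |  T  |  F  | T
 T  |  T  |  F  |  F  |  T  | T
 T  |  T  |  F  |  F  |  F  | F
 T  |  F  |  T  |  T  |  T  | T
 T  |  F  |  T  |  T  |  F  | T
 T  |  F  |  T  |  F  |  T  | T
 T  |  F  |  T  |  F  |  F  | F
 T  |  F  |  F  |  T  |  T  | F
 T  |  F  |  F  |  T  |  F  | F
 T  |  F  |  F  |  F  |  T  | F
 T  |  F  |  F  |  F  |  F  | T
 F  |  T  |  T  |  T  |  T  | T
 F  |  T  |  T  |  T  |  F  | T
 F  |  T  |  T  |  F  |  T  | T
 F  |  T  |  T  |  F  |  F  | F
 F  |  T  |  F  |  T  |  T  | F
 F  |  T  |  F  |  T  |  F  | F
 F  |  T  |  F  |  F  |  T  | F
 F  |  T  |  F  |  F  |  F  | T
 F  |  F  |  T  |  T  |  T  | F
 F  |  F  |  T  |  T  |  F  | F
 F  |  F  |  T  |  F  |  T  | F
 F  |  F  |  T  |  F  |  F  | T
 F  |  F  |  F  |  T  |  T  | T
 F  |  F  |  F  |  T  |  F  | T
 F  |  F  |  F  |  F  |  T  | T
 F  |  F  |  F  |  F  |  F  | F
The formula is true on 16 of the 32 rows.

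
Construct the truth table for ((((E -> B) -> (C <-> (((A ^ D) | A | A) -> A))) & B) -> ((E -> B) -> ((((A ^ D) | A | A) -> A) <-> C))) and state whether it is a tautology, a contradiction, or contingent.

tautology

A | B | C | D | E || φ
T | T | T | T | T || T
T | T | T | T | F || T
T | T | T | F | T || T
T | T | T | F | F || T
T | T | F | T | T || T
T | T | F | T | F || T
T | T | F | F | T || T
T | T | F | F | F || T
T | F | T | T | T || T
T | F | T | T | F || T
T | F | T | F | T || T
T | F | T | F | F || T
T | F | F | T | T || T
T | F | F | T | F || T
T | F | F | F | T || T
T | F | F | F | F || T
F | T | T | T | T || T
F | T | T | T | F || T
F | T | T | F | T || T
F | T | T | F | F || T
F | T | F | T | T || T
F | T | F | T | F || T
F | T | F | F | T || T
F | T | F | F | F || T
F | F | T | T | T || T
F | F | T | T | F || T
F | F | T | F | T || T
F | F | T | F | F || T
F | F | F | T | T || T
F | F | F | T | F || T
F | F | F | F | T || T
F | F | F | F | F || T
Every row is T, so the formula is a tautology.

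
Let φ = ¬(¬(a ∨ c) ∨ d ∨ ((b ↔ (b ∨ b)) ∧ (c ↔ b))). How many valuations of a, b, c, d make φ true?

3

a | b | c | d | (a ∨ c) | ¬(a ∨ c) | (b ∨ b) | (b ↔ (b ∨ b)) | (c ↔ b) | ((b ↔ (b ∨ b)) ∧ (c ↔ b)) | φ
- | - | - | - | ------- | -------- | ------- | ------------- | ------- | ------------------------- | -
0 | 0 | 0 | 0 |    0    |    1     |    0    |       1       |    1    |             1             | 0
0 | 0 | 0 | 1 |    0    |    1     |    0    |       1       |    1    |             1             | 0
0 | 0 | 1 | 0 |    1    |    0     |    0    |       1       |    0    |             0             | 1
0 | 0 | 1 | 1 |    1    |    0     |    0    |       1       |    0    |             0             | 0
0 | 1 | 0 | 0 |    0    |    1     |    1    |       1       |    0    |             0             | 0
0 | 1 | 0 | 1 |    0    |    1     |    1    |       1       |    0    |             0             | 0
0 | 1 | 1 | 0 |    1    |    0     |    1    |       1       |    1    |             1             | 0
0 | 1 | 1 | 1 |    1    |    0     |    1    |       1       |    1    |             1             | 0
1 | 0 | 0 | 0 |    1    |    0     |    0    |       1       |    1    |             1             | 0
1 | 0 | 0 | 1 |    1    |    0     |    0    |       1       |    1    |             1             | 0
1 | 0 | 1 | 0 |    1    |    0     |    0    |       1       |    0    |             0             | 1
1 | 0 | 1 | 1 |    1    |    0     |    0    |       1       |    0    |             0             | 0
1 | 1 | 0 | 0 |    1    |    0     |    1    |       1       |    0    |             0             | 1
1 | 1 | 0 | 1 |    1    |    0     |    1    |       1       |    0    |             0             | 0
1 | 1 | 1 | 0 |    1    |    0     |    1    |       1       |    1    |             1             | 0
1 | 1 | 1 | 1 |    1    |    0     |    1    |       1       |    1    |             1             | 0
The formula is true on 3 of the 16 rows.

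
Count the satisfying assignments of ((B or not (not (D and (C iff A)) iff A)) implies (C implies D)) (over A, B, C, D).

13

A  B  C  D  |  (C iff A)  (D and (C iff A))  not (D and (C iff A))  (C implies D)  φ
T  T  T  T  |      T              T                    F                  T        T
T  T  T  F  |      T              F                    T                  F        F
T  T  F  T  |      F              F                    T                  T        T
T  T  F  F  |      F              F                    T                  T        T
T  F  T  T  |      T              T                    F                  T        T
T  F  T  F  |      T              F                    T                  F        T
T  F  F  T  |      F              F                    T                  T        T
T  F  F  F  |      F              F                    T                  T        T
F  T  T  T  |      F              F                    T                  T        T
F  T  T  F  |      F              F                    T                  F        F
F  T  F  T  |      T              T                    F                  T        T
F  T  F  F  |      T              F                    T                  T        T
F  F  T  T  |      F              F                    T                  T        T
F  F  T  F  |      F              F                    T                  F        F
F  F  F  T  |      T              T                    F                  T        T
F  F  F  F  |      T              F                    T                  T        T
The formula is true on 13 of the 16 rows.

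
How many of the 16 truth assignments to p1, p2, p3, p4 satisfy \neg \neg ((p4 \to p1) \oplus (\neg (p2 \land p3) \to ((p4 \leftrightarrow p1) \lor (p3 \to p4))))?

p1  p2  p3  p4  |  (p4 \to p1)  (p2 \land p3)  \neg (p2 \land p3)  (p4 \leftrightarrow p1)  (p3 \to p4)  φ
F   F   F   F   |       T             F                T                      T                  T       F
F   F   F   T   |       F             F                T                      F                  T       T
F   F   T   F   |       T             F                T                      T                  F       F
F   F   T   T   |       F             F                T                      F                  T       T
F   T   F   F   |       T             F                T                      T                  T       F
F   T   F   T   |       F             F                T                      F                  T       T
F   T   T   F   |       T             T                F                      T                  F       F
F   T   T   T   |       F             T                F                      F                  T       T
T   F   F   F   |       T             F                T                      F                  T       F
T   F   F   T   |       T             F                T                      T                  T       F
T   F   T   F   |       T             F                T                      F                  F       T
T   F   T   T   |       T             F                T                      T                  T       F
T   T   F   F   |       T             F                T                      F                  T       F
T   T   F   T   |       T             F                T                      T                  T       F
T   T   T   F   |       T             T                F                      F                  F       F
T   T   T   T   |       T             T                F                      T                  T       F
The formula is true on 5 of the 16 rows.

5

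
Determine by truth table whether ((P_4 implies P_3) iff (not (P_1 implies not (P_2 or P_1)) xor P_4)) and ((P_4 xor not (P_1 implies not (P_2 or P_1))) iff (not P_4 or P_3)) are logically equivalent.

equivalent

P_1 | P_2 | P_3 | P_4 || φ | ψ
 0  |  0  |  0  |  0  || 0 | 0
 0  |  0  |  0  |  1  || 0 | 0
 0  |  0  |  1  |  0  || 0 | 0
 0  |  0  |  1  |  1  || 1 | 1
 0  |  1  |  0  |  0  || 0 | 0
 0  |  1  |  0  |  1  || 0 | 0
 0  |  1  |  1  |  0  || 0 | 0
 0  |  1  |  1  |  1  || 1 | 1
 1  |  0  |  0  |  0  || 1 | 1
 1  |  0  |  0  |  1  || 1 | 1
 1  |  0  |  1  |  0  || 1 | 1
 1  |  0  |  1  |  1  || 0 | 0
 1  |  1  |  0  |  0  || 1 | 1
 1  |  1  |  0  |  1  || 1 | 1
 1  |  1  |  1  |  0  || 1 | 1
 1  |  1  |  1  |  1  || 0 | 0
The columns for φ and ψ agree on every row, so they are logically equivalent.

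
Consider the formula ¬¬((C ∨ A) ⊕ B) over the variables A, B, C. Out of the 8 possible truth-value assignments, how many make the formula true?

A  B  C  |  (C ∨ A)  ((C ∨ A) ⊕ B)  ¬((C ∨ A) ⊕ B)  ¬¬((C ∨ A) ⊕ B)
T  T  T  |     T           F              T                F       
T  T  F  |     T           F              T                F       
T  F  T  |     T           T              F                T       
T  F  F  |     T           T              F                T       
F  T  T  |     T           F              T                F       
F  T  F  |     F           T              F                T       
F  F  T  |     T           T              F                T       
F  F  F  |     F           F              T                F       
The formula is true on 4 of the 8 rows.

4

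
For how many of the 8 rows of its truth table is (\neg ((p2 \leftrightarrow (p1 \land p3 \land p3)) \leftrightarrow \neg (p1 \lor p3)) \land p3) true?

2

p1 | p2 | p3 || (p1 \land p3 \land p3) | (p1 \lor p3) | \neg (p1 \lor p3) | φ
1  | 1  | 1  ||           1            |      1       |         0         | 1
1  | 1  | 0  ||           0            |      1       |         0         | 0
1  | 0  | 1  ||           1            |      1       |         0         | 0
1  | 0  | 0  ||           0            |      1       |         0         | 0
0  | 1  | 1  ||           0            |      1       |         0         | 0
0  | 1  | 0  ||           0            |      0       |         1         | 0
0  | 0  | 1  ||           0            |      1       |         0         | 1
0  | 0  | 0  ||           0            |      0       |         1         | 0
The formula is true on 2 of the 8 rows.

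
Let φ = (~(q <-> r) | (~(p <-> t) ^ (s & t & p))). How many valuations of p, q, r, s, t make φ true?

26

  p      q      r      s      t    |    φ  
 True   True   True   True   True  |   True
 True   True   True   True  False  |   True
 True   True   True  False   True  |  False
 True   True   True  False  False  |   True
 True   True  False   True   True  |   True
 True   True  False   True  False  |   True
 True   True  False  False   True  |   True
 True   True  False  False  False  |   True
 True  False   True   True   True  |   True
 True  False   True   True  False  |   True
 True  False   True  False   True  |   True
 True  False   True  False  False  |   True
 True  False  False   True   True  |   True
 True  False  False   True  False  |   True
 True  False  False  False   True  |  False
 True  False  False  False  False  |   True
False   True   True   True   True  |   True
False   True   True   True  False  |  False
False   True   True  False   True  |   True
False   True   True  False  False  |  False
False   True  False   True   True  |   True
False   True  False   True  False  |   True
False   True  False  False   True  |   True
False   True  False  False  False  |   True
False  False   True   True   True  |   True
False  False   True   True  False  |   True
False  False   True  False   True  |   True
False  False   True  False  False  |   True
False  False  False   True   True  |   True
False  False  False   True  False  |  False
False  False  False  False   True  |   True
False  False  False  False  False  |  False
The formula is true on 26 of the 32 rows.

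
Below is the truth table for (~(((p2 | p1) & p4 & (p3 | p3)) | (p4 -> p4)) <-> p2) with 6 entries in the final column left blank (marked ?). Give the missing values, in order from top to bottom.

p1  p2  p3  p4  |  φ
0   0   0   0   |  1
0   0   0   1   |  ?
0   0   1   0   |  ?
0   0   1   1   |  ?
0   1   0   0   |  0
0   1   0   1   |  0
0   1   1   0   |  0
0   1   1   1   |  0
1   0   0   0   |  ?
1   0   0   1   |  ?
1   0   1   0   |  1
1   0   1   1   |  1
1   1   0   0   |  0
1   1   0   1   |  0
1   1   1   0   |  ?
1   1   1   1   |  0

Row p1=0, p2=0, p3=0, p4=1: ~(((p2 | p1) & p4 & (p3 | p3)) | (p4 -> p4)) = 0, so the formula = 1.
Row p1=0, p2=0, p3=1, p4=0: ~(((p2 | p1) & p4 & (p3 | p3)) | (p4 -> p4)) = 0, so the formula = 1.
Row p1=0, p2=0, p3=1, p4=1: ~(((p2 | p1) & p4 & (p3 | p3)) | (p4 -> p4)) = 0, so the formula = 1.
Row p1=1, p2=0, p3=0, p4=0: ~(((p2 | p1) & p4 & (p3 | p3)) | (p4 -> p4)) = 0, so the formula = 1.
Row p1=1, p2=0, p3=0, p4=1: ~(((p2 | p1) & p4 & (p3 | p3)) | (p4 -> p4)) = 0, so the formula = 1.
Row p1=1, p2=1, p3=1, p4=0: ~(((p2 | p1) & p4 & (p3 | p3)) | (p4 -> p4)) = 0, so the formula = 0.

1, 1, 1, 1, 1, 0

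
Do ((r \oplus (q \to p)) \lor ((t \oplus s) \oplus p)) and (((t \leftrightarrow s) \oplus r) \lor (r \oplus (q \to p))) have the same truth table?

not equivalent

p  q  r  s  t  |  φ  ψ
1  1  1  1  1  |  1  0
1  1  1  1  0  |  0  1
1  1  1  0  1  |  0  1
1  1  1  0  0  |  1  0
1  1  0  1  1  |  1  1
1  1  0  1  0  |  1  1
1  1  0  0  1  |  1  1
1  1  0  0  0  |  1  1
1  0  1  1  1  |  1  0
1  0  1  1  0  |  0  1
1  0  1  0  1  |  0  1
1  0  1  0  0  |  1  0
1  0  0  1  1  |  1  1
1  0  0  1  0  |  1  1
1  0  0  0  1  |  1  1
1  0  0  0  0  |  1  1
0  1  1  1  1  |  1  1
0  1  1  1  0  |  1  1
0  1  1  0  1  |  1  1
0  1  1  0  0  |  1  1
0  1  0  1  1  |  0  1
0  1  0  1  0  |  1  0
0  1  0  0  1  |  1  0
0  1  0  0  0  |  0  1
0  0  1  1  1  |  0  0
0  0  1  1  0  |  1  1
0  0  1  0  1  |  1  1
0  0  1  0  0  |  0  0
0  0  0  1  1  |  1  1
0  0  0  1  0  |  1  1
0  0  0  0  1  |  1  1
0  0  0  0  0  |  1  1
The columns differ at p=1, q=1, r=1, s=1, t=1 (φ=1, ψ=0), so they are not equivalent.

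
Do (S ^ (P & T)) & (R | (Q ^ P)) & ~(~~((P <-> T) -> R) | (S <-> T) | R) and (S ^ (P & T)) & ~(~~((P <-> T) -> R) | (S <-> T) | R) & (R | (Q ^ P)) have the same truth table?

equivalent

P | Q | R | S | T | φ | ψ
- | - | - | - | - | - | -
T | T | T | T | T | F | F
T | T | T | T | F | F | F
T | T | T | F | T | F | F
T | T | T | F | F | F | F
T | T | F | T | T | F | F
T | T | F | T | F | F | F
T | T | F | F | T | F | F
T | T | F | F | F | F | F
T | F | T | T | T | F | F
T | F | T | T | F | F | F
T | F | T | F | T | F | F
T | F | T | F | F | F | F
T | F | F | T | T | F | F
T | F | F | T | F | F | F
T | F | F | F | T | T | T
T | F | F | F | F | F | F
F | T | T | T | T | F | F
F | T | T | T | F | F | F
F | T | T | F | T | F | F
F | T | T | F | F | F | F
F | T | F | T | T | F | F
F | T | F | T | F | T | T
F | T | F | F | T | F | F
F | T | F | F | F | F | F
F | F | T | T | T | F | F
F | F | T | T | F | F | F
F | F | T | F | T | F | F
F | F | T | F | F | F | F
F | F | F | T | T | F | F
F | F | F | T | F | F | F
F | F | F | F | T | F | F
F | F | F | F | F | F | F
The columns for φ and ψ agree on every row, so they are logically equivalent.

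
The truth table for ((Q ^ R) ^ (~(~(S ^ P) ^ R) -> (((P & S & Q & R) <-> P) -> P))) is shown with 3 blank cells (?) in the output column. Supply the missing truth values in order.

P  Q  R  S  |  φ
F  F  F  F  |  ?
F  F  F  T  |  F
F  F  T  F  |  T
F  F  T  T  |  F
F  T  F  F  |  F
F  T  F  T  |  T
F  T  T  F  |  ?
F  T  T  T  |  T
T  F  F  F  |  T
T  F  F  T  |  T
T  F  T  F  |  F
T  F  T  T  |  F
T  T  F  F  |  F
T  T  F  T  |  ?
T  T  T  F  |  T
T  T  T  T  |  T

Row P=F, Q=F, R=F, S=F: (Q ^ R) = F, (~(~(S ^ P) ^ R) -> (((P & S & Q & R) <-> P) -> P)) = T, so the formula = T.
Row P=F, Q=T, R=T, S=F: (Q ^ R) = F, (~(~(S ^ P) ^ R) -> (((P & S & Q & R) <-> P) -> P)) = F, so the formula = F.
Row P=T, Q=T, R=F, S=T: (Q ^ R) = T, (~(~(S ^ P) ^ R) -> (((P & S & Q & R) <-> P) -> P)) = T, so the formula = F.

T, F, F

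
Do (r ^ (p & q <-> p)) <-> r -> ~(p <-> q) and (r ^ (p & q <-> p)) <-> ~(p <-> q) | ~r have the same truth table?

p | q | r || φ | ψ
T | T | T || T | T
T | T | F || T | T
T | F | T || T | T
T | F | F || F | F
F | T | T || F | F
F | T | F || T | T
F | F | T || T | T
F | F | F || T | T
The columns for φ and ψ agree on every row, so they are logically equivalent.

equivalent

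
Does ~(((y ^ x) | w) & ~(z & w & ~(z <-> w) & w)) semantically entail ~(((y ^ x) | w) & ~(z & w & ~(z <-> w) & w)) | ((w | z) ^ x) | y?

yes

x | y | z | w | φ | ψ
- | - | - | - | - | -
1 | 1 | 1 | 1 | 0 | 1
1 | 1 | 1 | 0 | 1 | 1
1 | 1 | 0 | 1 | 0 | 1
1 | 1 | 0 | 0 | 1 | 1
1 | 0 | 1 | 1 | 0 | 0
1 | 0 | 1 | 0 | 0 | 0
1 | 0 | 0 | 1 | 0 | 0
1 | 0 | 0 | 0 | 0 | 1
0 | 1 | 1 | 1 | 0 | 1
0 | 1 | 1 | 0 | 0 | 1
0 | 1 | 0 | 1 | 0 | 1
0 | 1 | 0 | 0 | 0 | 1
0 | 0 | 1 | 1 | 0 | 1
0 | 0 | 1 | 0 | 1 | 1
0 | 0 | 0 | 1 | 0 | 1
0 | 0 | 0 | 0 | 1 | 1
In every row where φ is true, ψ is also true, so φ ⊨ ψ.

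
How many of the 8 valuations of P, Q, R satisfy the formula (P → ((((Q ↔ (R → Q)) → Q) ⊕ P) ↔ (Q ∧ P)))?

5

  P   |   Q   |   R   || (R → Q) | (Q ↔ (R → Q)) | ((Q ↔ (R → Q)) → Q) | (((Q ↔ (R → Q)) → Q) ⊕ P) | (Q ∧ P) |   φ  
False | False | False ||   True  |     False     |         True        |            True           |  False  |  True
False | False |  True ||  False  |      True     |        False        |           False           |  False  |  True
False |  True | False ||   True  |      True     |         True        |            True           |  False  |  True
False |  True |  True ||   True  |      True     |         True        |            True           |  False  |  True
 True | False | False ||   True  |     False     |         True        |           False           |  False  |  True
 True | False |  True ||  False  |      True     |        False        |            True           |  False  | False
 True |  True | False ||   True  |      True     |         True        |           False           |   True  | False
 True |  True |  True ||   True  |      True     |         True        |           False           |   True  | False
The formula is true on 5 of the 8 rows.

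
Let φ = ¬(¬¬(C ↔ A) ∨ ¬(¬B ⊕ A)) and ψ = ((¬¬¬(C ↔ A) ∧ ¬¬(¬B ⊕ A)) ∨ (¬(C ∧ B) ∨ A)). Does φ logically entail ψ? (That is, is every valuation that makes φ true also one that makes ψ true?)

A | B | C || φ | ψ
T | T | T || F | T
T | T | F || T | T
T | F | T || F | T
T | F | F || F | T
F | T | T || F | F
F | T | F || F | T
F | F | T || T | T
F | F | F || F | T
In every row where φ is true, ψ is also true, so φ ⊨ ψ.

yes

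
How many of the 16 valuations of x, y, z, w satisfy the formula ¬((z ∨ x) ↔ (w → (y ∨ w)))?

x | y | z | w || ¬((z ∨ x) ↔ (w → (y ∨ w)))
F | F | F | F ||             T             
F | F | F | T ||             T             
F | F | T | F ||             F             
F | F | T | T ||             F             
F | T | F | F ||             T             
F | T | F | T ||             T             
F | T | T | F ||             F             
F | T | T | T ||             F             
T | F | F | F ||             F             
T | F | F | T ||             F             
T | F | T | F ||             F             
T | F | T | T ||             F             
T | T | F | F ||             F             
T | T | F | T ||             F             
T | T | T | F ||             F             
T | T | T | T ||             F             
The formula is true on 4 of the 16 rows.

4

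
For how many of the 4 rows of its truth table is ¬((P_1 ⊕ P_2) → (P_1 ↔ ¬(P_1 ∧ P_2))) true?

1

P_1  P_2  |  (P_1 ⊕ P_2)  (P_1 ∧ P_2)  ¬(P_1 ∧ P_2)  (P_1 ↔ ¬(P_1 ∧ P_2))  φ
 1    1   |       0            1            0                 0            0
 1    0   |       1            0            1                 1            0
 0    1   |       1            0            1                 0            1
 0    0   |       0            0            1                 0            0
The formula is true on 1 of the 4 rows.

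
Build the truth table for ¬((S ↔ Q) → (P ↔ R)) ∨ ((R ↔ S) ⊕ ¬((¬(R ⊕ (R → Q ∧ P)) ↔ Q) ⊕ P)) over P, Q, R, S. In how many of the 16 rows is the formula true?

12

P  Q  R  S  |  φ
F  F  F  F  |  T
F  F  F  T  |  F
F  F  T  F  |  T
F  F  T  T  |  T
F  T  F  F  |  F
F  T  F  T  |  T
F  T  T  F  |  T
F  T  T  T  |  T
T  F  F  F  |  T
T  F  F  T  |  T
T  F  T  F  |  T
T  F  T  T  |  F
T  T  F  F  |  T
T  T  F  T  |  T
T  T  T  F  |  T
T  T  T  T  |  F
The formula is true on 12 of the 16 rows.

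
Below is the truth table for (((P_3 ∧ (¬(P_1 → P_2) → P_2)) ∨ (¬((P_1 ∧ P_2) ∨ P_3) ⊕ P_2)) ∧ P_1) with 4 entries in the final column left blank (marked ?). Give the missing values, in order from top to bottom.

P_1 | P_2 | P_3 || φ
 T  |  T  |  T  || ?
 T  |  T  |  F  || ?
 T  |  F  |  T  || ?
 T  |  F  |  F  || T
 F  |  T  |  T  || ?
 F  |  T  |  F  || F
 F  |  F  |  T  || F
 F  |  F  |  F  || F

T, T, F, F

Row P_1=T, P_2=T, P_3=T: ((P_3 ∧ (¬(P_1 → P_2) → P_2)) ∨ (¬((P_1 ∧ P_2) ∨ P_3) ⊕ P_2)) = T, so the formula = T.
Row P_1=T, P_2=T, P_3=F: ((P_3 ∧ (¬(P_1 → P_2) → P_2)) ∨ (¬((P_1 ∧ P_2) ∨ P_3) ⊕ P_2)) = T, so the formula = T.
Row P_1=T, P_2=F, P_3=T: ((P_3 ∧ (¬(P_1 → P_2) → P_2)) ∨ (¬((P_1 ∧ P_2) ∨ P_3) ⊕ P_2)) = F, so the formula = F.
Row P_1=F, P_2=T, P_3=T: ((P_3 ∧ (¬(P_1 → P_2) → P_2)) ∨ (¬((P_1 ∧ P_2) ∨ P_3) ⊕ P_2)) = T, so the formula = F.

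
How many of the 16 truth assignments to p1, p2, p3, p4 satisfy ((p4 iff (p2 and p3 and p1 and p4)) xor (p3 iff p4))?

p1 | p2 | p3 | p4 | (p2 and p3 and p1 and p4) | (p3 iff p4) | φ
-- | -- | -- | -- | ------------------------- | ----------- | -
F  | F  | F  | F  |             F             |      T      | F
F  | F  | F  | T  |             F             |      F      | F
F  | F  | T  | F  |             F             |      F      | T
F  | F  | T  | T  |             F             |      T      | T
F  | T  | F  | F  |             F             |      T      | F
F  | T  | F  | T  |             F             |      F      | F
F  | T  | T  | F  |             F             |      F      | T
F  | T  | T  | T  |             F             |      T      | T
T  | F  | F  | F  |             F             |      T      | F
T  | F  | F  | T  |             F             |      F      | F
T  | F  | T  | F  |             F             |      F      | T
T  | F  | T  | T  |             F             |      T      | T
T  | T  | F  | F  |             F             |      T      | F
T  | T  | F  | T  |             F             |      F      | F
T  | T  | T  | F  |             F             |      F      | T
T  | T  | T  | T  |             T             |      T      | F
The formula is true on 7 of the 16 rows.

7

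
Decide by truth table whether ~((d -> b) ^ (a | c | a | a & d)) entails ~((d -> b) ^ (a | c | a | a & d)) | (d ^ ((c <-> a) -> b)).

  a      b      c      d    |    φ      ψ  
False  False  False  False  |  False  False
False  False  False   True  |   True   True
False  False   True  False  |   True   True
False  False   True   True  |  False  False
False   True  False  False  |  False   True
False   True  False   True  |  False  False
False   True   True  False  |   True   True
False   True   True   True  |   True   True
 True  False  False  False  |   True   True
 True  False  False   True  |  False  False
 True  False   True  False  |   True   True
 True  False   True   True  |  False   True
 True   True  False  False  |   True   True
 True   True  False   True  |   True   True
 True   True   True  False  |   True   True
 True   True   True   True  |   True   True
In every row where φ is true, ψ is also true, so φ ⊨ ψ.

yes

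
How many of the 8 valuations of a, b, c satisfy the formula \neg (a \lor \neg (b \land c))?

1

a | b | c | \neg (a \lor \neg (b \land c))
- | - | - | ------------------------------
0 | 0 | 0 |               0               
0 | 0 | 1 |               0               
0 | 1 | 0 |               0               
0 | 1 | 1 |               1               
1 | 0 | 0 |               0               
1 | 0 | 1 |               0               
1 | 1 | 0 |               0               
1 | 1 | 1 |               0               
The formula is true on 1 of the 8 rows.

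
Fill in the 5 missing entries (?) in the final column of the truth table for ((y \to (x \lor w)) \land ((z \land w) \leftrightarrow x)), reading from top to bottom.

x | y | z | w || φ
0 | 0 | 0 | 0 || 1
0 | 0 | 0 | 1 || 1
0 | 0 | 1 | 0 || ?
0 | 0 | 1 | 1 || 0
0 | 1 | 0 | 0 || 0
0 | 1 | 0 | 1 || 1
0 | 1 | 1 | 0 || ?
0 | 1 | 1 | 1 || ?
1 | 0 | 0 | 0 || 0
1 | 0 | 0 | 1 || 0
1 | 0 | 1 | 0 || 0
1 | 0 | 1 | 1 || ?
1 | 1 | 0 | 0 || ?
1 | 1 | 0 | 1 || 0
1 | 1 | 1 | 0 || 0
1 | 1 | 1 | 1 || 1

Row x=0, y=0, z=1, w=0: (y \to (x \lor w)) = 1, ((z \land w) \leftrightarrow x) = 1, so the formula = 1.
Row x=0, y=1, z=1, w=0: (y \to (x \lor w)) = 0, ((z \land w) \leftrightarrow x) = 1, so the formula = 0.
Row x=0, y=1, z=1, w=1: (y \to (x \lor w)) = 1, ((z \land w) \leftrightarrow x) = 0, so the formula = 0.
Row x=1, y=0, z=1, w=1: (y \to (x \lor w)) = 1, ((z \land w) \leftrightarrow x) = 1, so the formula = 1.
Row x=1, y=1, z=0, w=0: (y \to (x \lor w)) = 1, ((z \land w) \leftrightarrow x) = 0, so the formula = 0.

1, 0, 0, 1, 0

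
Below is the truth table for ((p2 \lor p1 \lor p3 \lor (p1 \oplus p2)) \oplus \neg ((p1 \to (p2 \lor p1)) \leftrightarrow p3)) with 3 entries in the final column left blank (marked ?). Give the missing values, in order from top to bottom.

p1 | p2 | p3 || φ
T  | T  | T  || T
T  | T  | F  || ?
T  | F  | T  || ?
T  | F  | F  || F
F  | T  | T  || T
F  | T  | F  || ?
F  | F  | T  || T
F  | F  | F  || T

Row p1=T, p2=T, p3=F: (p2 \lor p1 \lor p3 \lor (p1 \oplus p2)) = T, \neg ((p1 \to (p2 \lor p1)) \leftrightarrow p3) = T, so the formula = F.
Row p1=T, p2=F, p3=T: (p2 \lor p1 \lor p3 \lor (p1 \oplus p2)) = T, \neg ((p1 \to (p2 \lor p1)) \leftrightarrow p3) = F, so the formula = T.
Row p1=F, p2=T, p3=F: (p2 \lor p1 \lor p3 \lor (p1 \oplus p2)) = T, \neg ((p1 \to (p2 \lor p1)) \leftrightarrow p3) = T, so the formula = F.

F, T, F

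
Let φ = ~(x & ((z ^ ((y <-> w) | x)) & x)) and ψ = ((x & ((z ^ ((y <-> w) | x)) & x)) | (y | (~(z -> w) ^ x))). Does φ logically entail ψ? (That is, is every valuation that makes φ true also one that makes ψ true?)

x | y | z | w || φ | ψ
T | T | T | T || T | T
T | T | T | F || T | T
T | T | F | T || F | T
T | T | F | F || F | T
T | F | T | T || T | T
T | F | T | F || T | F
T | F | F | T || F | T
T | F | F | F || F | T
F | T | T | T || T | T
F | T | T | F || T | T
F | T | F | T || T | T
F | T | F | F || T | T
F | F | T | T || T | F
F | F | T | F || T | T
F | F | F | T || T | F
F | F | F | F || T | F
At x=T, y=F, z=T, w=F we have φ true but ψ false, so φ does not entail ψ.

no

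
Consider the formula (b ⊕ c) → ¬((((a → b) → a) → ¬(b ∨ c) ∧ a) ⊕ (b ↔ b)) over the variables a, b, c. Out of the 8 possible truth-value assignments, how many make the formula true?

6

a | b | c | (b ⊕ c) | (a → b) | ((a → b) → a) | (b ∨ c) | ¬(b ∨ c) | (¬(b ∨ c) ∧ a) | (b ↔ b) | φ
- | - | - | ------- | ------- | ------------- | ------- | -------- | -------------- | ------- | -
1 | 1 | 1 |    0    |    1    |       1       |    1    |    0     |       0        |    1    | 1
1 | 1 | 0 |    1    |    1    |       1       |    1    |    0     |       0        |    1    | 0
1 | 0 | 1 |    1    |    0    |       1       |    1    |    0     |       0        |    1    | 0
1 | 0 | 0 |    0    |    0    |       1       |    0    |    1     |       1        |    1    | 1
0 | 1 | 1 |    0    |    1    |       0       |    1    |    0     |       0        |    1    | 1
0 | 1 | 0 |    1    |    1    |       0       |    1    |    0     |       0        |    1    | 1
0 | 0 | 1 |    1    |    1    |       0       |    1    |    0     |       0        |    1    | 1
0 | 0 | 0 |    0    |    1    |       0       |    0    |    1     |       0        |    1    | 1
The formula is true on 6 of the 8 rows.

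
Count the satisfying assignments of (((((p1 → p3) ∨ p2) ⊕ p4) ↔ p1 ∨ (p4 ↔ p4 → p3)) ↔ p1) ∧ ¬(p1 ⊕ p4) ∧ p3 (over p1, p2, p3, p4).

2

  p1  |   p2  |   p3  |   p4  |   φ  
----- | ----- | ----- | ----- | -----
 True |  True |  True |  True | False
 True |  True |  True | False | False
 True |  True | False |  True | False
 True |  True | False | False | False
 True | False |  True |  True | False
 True | False |  True | False | False
 True | False | False |  True | False
 True | False | False | False | False
False |  True |  True |  True | False
False |  True |  True | False |  True
False |  True | False |  True | False
False |  True | False | False | False
False | False |  True |  True | False
False | False |  True | False |  True
False | False | False |  True | False
False | False | False | False | False
The formula is true on 2 of the 16 rows.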